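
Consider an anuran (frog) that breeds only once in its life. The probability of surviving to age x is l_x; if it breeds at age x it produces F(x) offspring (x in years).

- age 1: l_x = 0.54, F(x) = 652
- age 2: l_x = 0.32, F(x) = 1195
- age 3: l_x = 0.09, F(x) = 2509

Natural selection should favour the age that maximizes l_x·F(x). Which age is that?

2

Expected offspring if breeding at age x = l_x × F(x):
  age 1: 0.54 × 652 = 352.080
  age 2: 0.32 × 1195 = 382.400
  age 3: 0.09 × 2509 = 225.810
Maximum at age 2 (382.400).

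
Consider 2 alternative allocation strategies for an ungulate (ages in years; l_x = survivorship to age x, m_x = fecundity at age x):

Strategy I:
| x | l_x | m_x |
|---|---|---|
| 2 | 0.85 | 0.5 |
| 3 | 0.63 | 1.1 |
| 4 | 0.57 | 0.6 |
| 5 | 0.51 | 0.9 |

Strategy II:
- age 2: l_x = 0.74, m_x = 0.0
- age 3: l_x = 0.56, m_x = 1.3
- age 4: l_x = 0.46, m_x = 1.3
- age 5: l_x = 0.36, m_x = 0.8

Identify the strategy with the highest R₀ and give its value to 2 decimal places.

Strategy I: R₀ = 0.85×0.5 + 0.63×1.1 + 0.57×0.6 + 0.51×0.9 = 1.9190
Strategy II: R₀ = 0.74×0.0 + 0.56×1.3 + 0.46×1.3 + 0.36×0.8 = 1.6140
Highest R₀: strategy I with 1.9190.

1.92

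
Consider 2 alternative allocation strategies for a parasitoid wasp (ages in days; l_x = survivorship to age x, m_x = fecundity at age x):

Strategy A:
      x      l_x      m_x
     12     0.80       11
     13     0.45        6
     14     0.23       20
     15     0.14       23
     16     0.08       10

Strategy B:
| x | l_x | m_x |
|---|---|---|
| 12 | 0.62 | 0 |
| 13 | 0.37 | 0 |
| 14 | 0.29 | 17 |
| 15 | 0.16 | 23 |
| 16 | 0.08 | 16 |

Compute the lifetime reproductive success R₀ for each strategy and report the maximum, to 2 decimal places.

20.12

Strategy A: R₀ = 0.80×11 + 0.45×6 + 0.23×20 + 0.14×23 + 0.08×10 = 20.1200
Strategy B: R₀ = 0.62×0 + 0.37×0 + 0.29×17 + 0.16×23 + 0.08×16 = 9.8900
Highest R₀: strategy A with 20.1200.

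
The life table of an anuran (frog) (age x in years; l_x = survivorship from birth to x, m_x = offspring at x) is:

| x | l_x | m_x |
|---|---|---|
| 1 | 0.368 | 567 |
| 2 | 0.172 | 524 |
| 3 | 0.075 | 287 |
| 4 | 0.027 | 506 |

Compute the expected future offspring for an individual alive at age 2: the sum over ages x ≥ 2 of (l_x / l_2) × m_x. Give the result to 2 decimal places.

l_2 = 0.172. Conditional survival from age 2 to x is l_x / l_2.
  x=2: (0.172/0.172) × 524 = 524.0000
  x=3: (0.075/0.172) × 287 = 125.1453
  x=4: (0.027/0.172) × 506 = 79.4302
Sum = 524.0000 + 125.1453 + 79.4302 = 728.5756

728.58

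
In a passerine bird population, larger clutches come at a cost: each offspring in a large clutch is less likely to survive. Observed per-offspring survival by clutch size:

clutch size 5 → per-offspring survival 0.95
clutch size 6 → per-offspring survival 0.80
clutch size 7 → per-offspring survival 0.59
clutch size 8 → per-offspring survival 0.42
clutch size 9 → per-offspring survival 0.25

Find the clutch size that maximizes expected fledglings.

Expected fledglings = c × s(c):
  c=5: 5 × 0.95 = 4.750
  c=6: 6 × 0.80 = 4.800
  c=7: 7 × 0.59 = 4.130
  c=8: 8 × 0.42 = 3.360
  c=9: 9 × 0.25 = 2.250
Maximum at c = 6 (4.800 fledglings).

6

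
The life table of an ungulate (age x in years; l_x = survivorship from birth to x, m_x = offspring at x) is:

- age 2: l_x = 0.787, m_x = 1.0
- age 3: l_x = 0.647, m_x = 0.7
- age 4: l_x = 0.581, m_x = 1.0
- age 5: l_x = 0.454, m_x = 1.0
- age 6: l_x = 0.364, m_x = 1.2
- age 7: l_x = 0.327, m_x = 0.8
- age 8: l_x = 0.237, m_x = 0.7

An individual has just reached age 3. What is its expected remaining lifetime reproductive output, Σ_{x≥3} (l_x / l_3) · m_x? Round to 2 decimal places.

l_3 = 0.647. Conditional survival from age 3 to x is l_x / l_3.
  x=3: (0.647/0.647) × 0.7 = 0.7000
  x=4: (0.581/0.647) × 1.0 = 0.8980
  x=5: (0.454/0.647) × 1.0 = 0.7017
  x=6: (0.364/0.647) × 1.2 = 0.6751
  x=7: (0.327/0.647) × 0.8 = 0.4043
  x=8: (0.237/0.647) × 0.7 = 0.2564
Sum = 0.7000 + 0.8980 + 0.7017 + 0.6751 + 0.4043 + 0.2564 = 3.6355

3.64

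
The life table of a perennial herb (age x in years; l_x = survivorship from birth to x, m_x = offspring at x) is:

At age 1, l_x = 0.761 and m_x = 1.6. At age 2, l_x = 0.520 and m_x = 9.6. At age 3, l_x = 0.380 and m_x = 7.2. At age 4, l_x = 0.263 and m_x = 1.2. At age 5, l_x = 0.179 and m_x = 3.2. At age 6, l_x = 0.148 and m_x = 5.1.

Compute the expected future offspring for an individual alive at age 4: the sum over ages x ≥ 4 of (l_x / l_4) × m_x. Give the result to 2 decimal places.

6.25

l_4 = 0.263. Conditional survival from age 4 to x is l_x / l_4.
  x=4: (0.263/0.263) × 1.2 = 1.2000
  x=5: (0.179/0.263) × 3.2 = 2.1779
  x=6: (0.148/0.263) × 5.1 = 2.8700
Sum = 1.2000 + 2.1779 + 2.8700 = 6.2479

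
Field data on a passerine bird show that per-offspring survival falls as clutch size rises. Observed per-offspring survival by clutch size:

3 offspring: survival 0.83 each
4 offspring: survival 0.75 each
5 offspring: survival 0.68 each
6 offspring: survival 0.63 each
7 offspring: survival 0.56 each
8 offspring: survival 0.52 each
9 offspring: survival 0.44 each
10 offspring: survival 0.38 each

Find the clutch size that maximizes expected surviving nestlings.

8

Expected surviving nestlings = c × s(c):
  c=3: 3 × 0.83 = 2.490
  c=4: 4 × 0.75 = 3.000
  c=5: 5 × 0.68 = 3.400
  c=6: 6 × 0.63 = 3.780
  c=7: 7 × 0.56 = 3.920
  c=8: 8 × 0.52 = 4.160
  c=9: 9 × 0.44 = 3.960
  c=10: 10 × 0.38 = 3.800
Maximum at c = 8 (4.160 surviving nestlings).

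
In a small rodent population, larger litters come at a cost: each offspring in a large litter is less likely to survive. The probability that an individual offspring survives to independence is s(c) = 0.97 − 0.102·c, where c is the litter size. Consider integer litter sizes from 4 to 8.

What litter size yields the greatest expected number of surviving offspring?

Expected surviving offspring = c × s(c):
  c=4: 4 × 0.562 = 2.248
  c=5: 5 × 0.460 = 2.300
  c=6: 6 × 0.358 = 2.148
  c=7: 7 × 0.256 = 1.792
  c=8: 8 × 0.154 = 1.232
Maximum at c = 5 (2.300 surviving offspring).

5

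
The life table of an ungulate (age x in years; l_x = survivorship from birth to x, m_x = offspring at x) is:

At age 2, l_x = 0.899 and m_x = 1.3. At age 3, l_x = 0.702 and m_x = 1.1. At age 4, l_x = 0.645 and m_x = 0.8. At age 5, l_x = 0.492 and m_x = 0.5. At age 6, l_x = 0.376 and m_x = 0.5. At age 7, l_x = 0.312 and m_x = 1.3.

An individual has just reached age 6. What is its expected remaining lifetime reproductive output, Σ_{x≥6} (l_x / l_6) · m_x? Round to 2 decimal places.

l_6 = 0.376. Conditional survival from age 6 to x is l_x / l_6.
  x=6: (0.376/0.376) × 0.5 = 0.5000
  x=7: (0.312/0.376) × 1.3 = 1.0787
Sum = 0.5000 + 1.0787 = 1.5787

1.58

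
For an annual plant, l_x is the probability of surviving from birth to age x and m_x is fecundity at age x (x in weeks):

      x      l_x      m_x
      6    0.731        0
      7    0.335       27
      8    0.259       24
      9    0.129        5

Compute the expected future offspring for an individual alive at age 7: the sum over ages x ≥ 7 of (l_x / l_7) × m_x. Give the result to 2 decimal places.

47.48

l_7 = 0.335. Conditional survival from age 7 to x is l_x / l_7.
  x=7: (0.335/0.335) × 27 = 27.0000
  x=8: (0.259/0.335) × 24 = 18.5552
  x=9: (0.129/0.335) × 5 = 1.9254
Sum = 27.0000 + 18.5552 + 1.9254 = 47.4806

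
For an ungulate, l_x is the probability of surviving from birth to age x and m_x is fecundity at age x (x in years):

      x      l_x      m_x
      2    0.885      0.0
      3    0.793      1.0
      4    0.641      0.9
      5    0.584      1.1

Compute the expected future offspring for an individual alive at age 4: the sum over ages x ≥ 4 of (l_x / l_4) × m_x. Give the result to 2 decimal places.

1.90

l_4 = 0.641. Conditional survival from age 4 to x is l_x / l_4.
  x=4: (0.641/0.641) × 0.9 = 0.9000
  x=5: (0.584/0.641) × 1.1 = 1.0022
Sum = 0.9000 + 1.0022 = 1.9022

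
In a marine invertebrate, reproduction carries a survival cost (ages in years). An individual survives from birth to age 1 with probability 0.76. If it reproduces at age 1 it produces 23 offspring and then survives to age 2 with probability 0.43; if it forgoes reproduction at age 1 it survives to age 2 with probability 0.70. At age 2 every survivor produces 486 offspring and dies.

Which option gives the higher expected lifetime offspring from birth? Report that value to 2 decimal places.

breed at age 1: R₀ = 0.76 × (23 + 0.43 × 486) = 0.76 × 231.9800 = 176.3048
delay to age 2: R₀ = 0.76 × (0.70 × 486) = 0.76 × 340.2000 = 258.5520
Higher: delay to age 2 (258.5520).

258.55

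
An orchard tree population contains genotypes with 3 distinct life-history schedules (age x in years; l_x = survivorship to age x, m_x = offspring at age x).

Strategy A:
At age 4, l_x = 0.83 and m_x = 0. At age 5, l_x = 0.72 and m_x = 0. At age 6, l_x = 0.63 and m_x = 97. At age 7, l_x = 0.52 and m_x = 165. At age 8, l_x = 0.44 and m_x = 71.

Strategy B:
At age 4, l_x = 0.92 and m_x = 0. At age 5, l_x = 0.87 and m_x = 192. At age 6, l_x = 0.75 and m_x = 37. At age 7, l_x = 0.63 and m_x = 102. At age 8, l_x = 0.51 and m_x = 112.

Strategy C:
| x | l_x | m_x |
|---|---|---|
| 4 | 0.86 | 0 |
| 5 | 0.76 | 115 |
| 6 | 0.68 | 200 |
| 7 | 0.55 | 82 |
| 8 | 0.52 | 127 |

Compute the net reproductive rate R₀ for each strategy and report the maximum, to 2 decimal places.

334.54

Strategy A: R₀ = 0.83×0 + 0.72×0 + 0.63×97 + 0.52×165 + 0.44×71 = 178.1500
Strategy B: R₀ = 0.92×0 + 0.87×192 + 0.75×37 + 0.63×102 + 0.51×112 = 316.1700
Strategy C: R₀ = 0.86×0 + 0.76×115 + 0.68×200 + 0.55×82 + 0.52×127 = 334.5400
Highest R₀: strategy C with 334.5400.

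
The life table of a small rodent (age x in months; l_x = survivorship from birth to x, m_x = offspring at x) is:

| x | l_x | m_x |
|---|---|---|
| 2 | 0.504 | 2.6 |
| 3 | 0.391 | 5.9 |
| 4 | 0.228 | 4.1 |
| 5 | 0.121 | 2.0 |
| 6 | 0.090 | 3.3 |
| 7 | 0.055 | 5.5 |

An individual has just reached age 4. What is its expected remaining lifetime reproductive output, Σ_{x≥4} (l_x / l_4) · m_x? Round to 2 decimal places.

7.79

l_4 = 0.228. Conditional survival from age 4 to x is l_x / l_4.
  x=4: (0.228/0.228) × 4.1 = 4.1000
  x=5: (0.121/0.228) × 2.0 = 1.0614
  x=6: (0.090/0.228) × 3.3 = 1.3026
  x=7: (0.055/0.228) × 5.5 = 1.3268
Sum = 4.1000 + 1.0614 + 1.3026 + 1.3268 = 7.7908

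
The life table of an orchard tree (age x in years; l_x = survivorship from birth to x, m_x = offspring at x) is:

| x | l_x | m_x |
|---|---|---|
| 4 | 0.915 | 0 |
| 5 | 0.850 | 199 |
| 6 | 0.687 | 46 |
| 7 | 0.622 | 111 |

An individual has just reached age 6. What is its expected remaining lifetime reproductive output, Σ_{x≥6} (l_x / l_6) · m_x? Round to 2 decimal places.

l_6 = 0.687. Conditional survival from age 6 to x is l_x / l_6.
  x=6: (0.687/0.687) × 46 = 46.0000
  x=7: (0.622/0.687) × 111 = 100.4978
Sum = 46.0000 + 100.4978 = 146.4978

146.50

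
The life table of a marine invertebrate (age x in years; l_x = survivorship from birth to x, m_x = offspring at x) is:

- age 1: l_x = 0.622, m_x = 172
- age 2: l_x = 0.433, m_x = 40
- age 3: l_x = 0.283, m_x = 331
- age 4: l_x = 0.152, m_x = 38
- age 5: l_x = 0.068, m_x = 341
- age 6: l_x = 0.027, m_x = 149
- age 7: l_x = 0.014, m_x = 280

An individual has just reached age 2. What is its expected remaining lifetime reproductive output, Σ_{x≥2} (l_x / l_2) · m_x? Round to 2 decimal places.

341.57

l_2 = 0.433. Conditional survival from age 2 to x is l_x / l_2.
  x=2: (0.433/0.433) × 40 = 40.0000
  x=3: (0.283/0.433) × 331 = 216.3349
  x=4: (0.152/0.433) × 38 = 13.3395
  x=5: (0.068/0.433) × 341 = 53.5520
  x=6: (0.027/0.433) × 149 = 9.2910
  x=7: (0.014/0.433) × 280 = 9.0531
Sum = 40.0000 + 216.3349 + 13.3395 + 53.5520 + 9.2910 + 9.0531 = 341.5704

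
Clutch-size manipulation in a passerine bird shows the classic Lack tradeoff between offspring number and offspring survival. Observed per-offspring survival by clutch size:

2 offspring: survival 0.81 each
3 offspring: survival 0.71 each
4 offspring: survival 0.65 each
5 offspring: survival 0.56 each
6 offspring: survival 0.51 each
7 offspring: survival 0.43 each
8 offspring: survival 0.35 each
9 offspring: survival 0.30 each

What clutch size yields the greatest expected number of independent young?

6

Expected independent young = c × s(c):
  c=2: 2 × 0.81 = 1.620
  c=3: 3 × 0.71 = 2.130
  c=4: 4 × 0.65 = 2.600
  c=5: 5 × 0.56 = 2.800
  c=6: 6 × 0.51 = 3.060
  c=7: 7 × 0.43 = 3.010
  c=8: 8 × 0.35 = 2.800
  c=9: 9 × 0.30 = 2.700
Maximum at c = 6 (3.060 independent young).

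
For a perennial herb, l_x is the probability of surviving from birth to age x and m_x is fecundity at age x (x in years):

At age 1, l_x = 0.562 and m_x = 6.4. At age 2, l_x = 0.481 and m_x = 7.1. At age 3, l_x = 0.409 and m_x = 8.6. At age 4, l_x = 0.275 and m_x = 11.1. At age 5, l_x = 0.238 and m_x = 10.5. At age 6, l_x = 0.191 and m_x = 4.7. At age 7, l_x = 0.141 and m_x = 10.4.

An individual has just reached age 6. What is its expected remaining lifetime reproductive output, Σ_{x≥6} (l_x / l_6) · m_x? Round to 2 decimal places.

12.38

l_6 = 0.191. Conditional survival from age 6 to x is l_x / l_6.
  x=6: (0.191/0.191) × 4.7 = 4.7000
  x=7: (0.141/0.191) × 10.4 = 7.6775
Sum = 4.7000 + 7.6775 = 12.3775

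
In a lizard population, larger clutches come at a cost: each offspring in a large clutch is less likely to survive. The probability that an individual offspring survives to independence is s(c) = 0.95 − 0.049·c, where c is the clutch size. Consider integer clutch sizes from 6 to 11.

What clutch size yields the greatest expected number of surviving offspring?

Expected surviving offspring = c × s(c):
  c=6: 6 × 0.656 = 3.936
  c=7: 7 × 0.607 = 4.249
  c=8: 8 × 0.558 = 4.464
  c=9: 9 × 0.509 = 4.581
  c=10: 10 × 0.460 = 4.600
  c=11: 11 × 0.411 = 4.521
Maximum at c = 10 (4.600 surviving offspring).

10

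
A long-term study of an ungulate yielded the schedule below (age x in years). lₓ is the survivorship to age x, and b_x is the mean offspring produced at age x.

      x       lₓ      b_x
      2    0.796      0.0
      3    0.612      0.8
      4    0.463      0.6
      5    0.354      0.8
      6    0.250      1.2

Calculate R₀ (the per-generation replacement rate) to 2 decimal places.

R₀ = Σ lₓ b_x:
  age 2: 0.796 × 0.0 = 0.0000
  age 3: 0.612 × 0.8 = 0.4896
  age 4: 0.463 × 0.6 = 0.2778
  age 5: 0.354 × 0.8 = 0.2832
  age 6: 0.250 × 1.2 = 0.3000
R₀ = 0.0000 + 0.4896 + 0.2778 + 0.2832 + 0.3000 = 1.3506

1.35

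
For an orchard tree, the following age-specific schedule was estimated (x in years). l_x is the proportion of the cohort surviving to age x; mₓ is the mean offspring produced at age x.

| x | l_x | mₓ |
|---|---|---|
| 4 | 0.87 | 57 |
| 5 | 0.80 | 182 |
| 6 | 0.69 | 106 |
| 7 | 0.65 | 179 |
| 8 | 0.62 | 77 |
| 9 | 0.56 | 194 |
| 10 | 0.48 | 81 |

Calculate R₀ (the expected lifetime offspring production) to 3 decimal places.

579.940

R₀ = Σ l_x mₓ:
  age 4: 0.87 × 57 = 49.5900
  age 5: 0.80 × 182 = 145.6000
  age 6: 0.69 × 106 = 73.1400
  age 7: 0.65 × 179 = 116.3500
  age 8: 0.62 × 77 = 47.7400
  age 9: 0.56 × 194 = 108.6400
  age 10: 0.48 × 81 = 38.8800
R₀ = 49.5900 + 145.6000 + 73.1400 + 116.3500 + 47.7400 + 108.6400 + 38.8800 = 579.9400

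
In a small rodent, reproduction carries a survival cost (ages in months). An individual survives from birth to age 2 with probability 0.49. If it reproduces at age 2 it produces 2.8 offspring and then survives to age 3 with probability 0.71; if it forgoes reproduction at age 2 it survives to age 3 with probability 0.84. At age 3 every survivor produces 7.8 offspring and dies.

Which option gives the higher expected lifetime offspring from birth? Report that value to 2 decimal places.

4.09

breed at age 2: R₀ = 0.49 × (2.8 + 0.71 × 7.8) = 0.49 × 8.3380 = 4.0856
delay to age 3: R₀ = 0.49 × (0.84 × 7.8) = 0.49 × 6.5520 = 3.2105
Higher: breed at age 2 (4.0856).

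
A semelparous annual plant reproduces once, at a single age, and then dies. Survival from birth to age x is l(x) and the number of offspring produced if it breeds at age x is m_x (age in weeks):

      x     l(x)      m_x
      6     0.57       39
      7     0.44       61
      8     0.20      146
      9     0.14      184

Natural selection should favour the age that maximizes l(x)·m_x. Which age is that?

8

Expected offspring if breeding at age x = l(x) × m_x:
  age 6: 0.57 × 39 = 22.230
  age 7: 0.44 × 61 = 26.840
  age 8: 0.20 × 146 = 29.200
  age 9: 0.14 × 184 = 25.760
Maximum at age 8 (29.200).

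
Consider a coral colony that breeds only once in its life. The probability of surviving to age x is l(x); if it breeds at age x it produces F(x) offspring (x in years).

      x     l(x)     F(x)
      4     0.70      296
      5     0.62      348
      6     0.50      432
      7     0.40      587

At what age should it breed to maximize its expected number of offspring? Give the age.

7

Expected offspring if breeding at age x = l(x) × F(x):
  age 4: 0.70 × 296 = 207.200
  age 5: 0.62 × 348 = 215.760
  age 6: 0.50 × 432 = 216.000
  age 7: 0.40 × 587 = 234.800
Maximum at age 7 (234.800).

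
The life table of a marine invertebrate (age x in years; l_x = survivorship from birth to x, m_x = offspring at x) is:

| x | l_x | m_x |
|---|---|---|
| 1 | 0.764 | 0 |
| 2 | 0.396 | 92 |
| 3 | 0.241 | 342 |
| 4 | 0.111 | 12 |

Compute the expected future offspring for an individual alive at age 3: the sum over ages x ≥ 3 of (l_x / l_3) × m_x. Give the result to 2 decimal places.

347.53

l_3 = 0.241. Conditional survival from age 3 to x is l_x / l_3.
  x=3: (0.241/0.241) × 342 = 342.0000
  x=4: (0.111/0.241) × 12 = 5.5270
Sum = 342.0000 + 5.5270 = 347.5270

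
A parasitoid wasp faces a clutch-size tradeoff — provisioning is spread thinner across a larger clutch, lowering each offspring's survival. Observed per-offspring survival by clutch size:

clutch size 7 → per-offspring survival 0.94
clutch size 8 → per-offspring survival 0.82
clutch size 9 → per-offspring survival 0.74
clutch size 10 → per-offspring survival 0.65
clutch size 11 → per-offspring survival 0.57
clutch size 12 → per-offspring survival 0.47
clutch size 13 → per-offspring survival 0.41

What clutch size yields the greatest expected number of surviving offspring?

Expected surviving offspring = c × s(c):
  c=7: 7 × 0.94 = 6.580
  c=8: 8 × 0.82 = 6.560
  c=9: 9 × 0.74 = 6.660
  c=10: 10 × 0.65 = 6.500
  c=11: 11 × 0.57 = 6.270
  c=12: 12 × 0.47 = 5.640
  c=13: 13 × 0.41 = 5.330
Maximum at c = 9 (6.660 surviving offspring).

9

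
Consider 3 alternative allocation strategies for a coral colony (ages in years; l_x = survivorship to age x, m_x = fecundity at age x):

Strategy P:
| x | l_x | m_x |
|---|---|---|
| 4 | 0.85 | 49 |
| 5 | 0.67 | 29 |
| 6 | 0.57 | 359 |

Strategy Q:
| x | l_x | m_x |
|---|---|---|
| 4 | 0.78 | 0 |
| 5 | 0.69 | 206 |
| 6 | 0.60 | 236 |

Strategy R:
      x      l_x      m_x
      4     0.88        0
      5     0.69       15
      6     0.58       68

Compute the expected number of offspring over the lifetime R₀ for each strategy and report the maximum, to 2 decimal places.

Strategy P: R₀ = 0.85×49 + 0.67×29 + 0.57×359 = 265.7100
Strategy Q: R₀ = 0.78×0 + 0.69×206 + 0.60×236 = 283.7400
Strategy R: R₀ = 0.88×0 + 0.69×15 + 0.58×68 = 49.7900
Highest R₀: strategy Q with 283.7400.

283.74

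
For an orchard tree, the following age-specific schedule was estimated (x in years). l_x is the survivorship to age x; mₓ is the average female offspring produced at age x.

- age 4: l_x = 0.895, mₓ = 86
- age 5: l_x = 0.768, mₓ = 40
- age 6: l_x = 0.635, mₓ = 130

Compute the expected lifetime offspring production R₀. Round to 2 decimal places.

R₀ = Σ l_x mₓ:
  age 4: 0.895 × 86 = 76.9700
  age 5: 0.768 × 40 = 30.7200
  age 6: 0.635 × 130 = 82.5500
R₀ = 76.9700 + 30.7200 + 82.5500 = 190.2400

190.24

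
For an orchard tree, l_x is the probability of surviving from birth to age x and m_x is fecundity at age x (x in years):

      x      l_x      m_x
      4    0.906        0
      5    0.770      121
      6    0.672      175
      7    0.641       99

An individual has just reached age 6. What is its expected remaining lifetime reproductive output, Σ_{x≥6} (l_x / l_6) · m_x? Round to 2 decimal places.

269.43

l_6 = 0.672. Conditional survival from age 6 to x is l_x / l_6.
  x=6: (0.672/0.672) × 175 = 175.0000
  x=7: (0.641/0.672) × 99 = 94.4330
Sum = 175.0000 + 94.4330 = 269.4330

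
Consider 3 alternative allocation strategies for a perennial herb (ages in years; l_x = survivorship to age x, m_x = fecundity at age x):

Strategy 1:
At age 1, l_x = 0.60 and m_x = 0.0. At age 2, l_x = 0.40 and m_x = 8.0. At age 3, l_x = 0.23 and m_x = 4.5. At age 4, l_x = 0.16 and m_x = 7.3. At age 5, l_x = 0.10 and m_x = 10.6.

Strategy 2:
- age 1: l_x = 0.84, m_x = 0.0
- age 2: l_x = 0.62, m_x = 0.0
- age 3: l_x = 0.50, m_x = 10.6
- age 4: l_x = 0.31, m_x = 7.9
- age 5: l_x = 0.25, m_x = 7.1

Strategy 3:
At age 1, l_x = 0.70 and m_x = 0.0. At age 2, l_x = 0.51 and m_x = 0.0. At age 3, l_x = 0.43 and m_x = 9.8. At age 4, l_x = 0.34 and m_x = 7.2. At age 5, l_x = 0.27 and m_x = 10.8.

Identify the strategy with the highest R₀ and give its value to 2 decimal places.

9.58

Strategy 1: R₀ = 0.60×0.0 + 0.40×8.0 + 0.23×4.5 + 0.16×7.3 + 0.10×10.6 = 6.4630
Strategy 2: R₀ = 0.84×0.0 + 0.62×0.0 + 0.50×10.6 + 0.31×7.9 + 0.25×7.1 = 9.5240
Strategy 3: R₀ = 0.70×0.0 + 0.51×0.0 + 0.43×9.8 + 0.34×7.2 + 0.27×10.8 = 9.5780
Highest R₀: strategy 3 with 9.5780.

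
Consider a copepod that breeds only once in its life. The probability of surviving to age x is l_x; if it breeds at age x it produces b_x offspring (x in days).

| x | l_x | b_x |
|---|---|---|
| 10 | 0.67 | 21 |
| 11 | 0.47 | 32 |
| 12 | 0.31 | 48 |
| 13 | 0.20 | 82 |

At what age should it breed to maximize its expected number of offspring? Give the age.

Expected offspring if breeding at age x = l_x × b_x:
  age 10: 0.67 × 21 = 14.070
  age 11: 0.47 × 32 = 15.040
  age 12: 0.31 × 48 = 14.880
  age 13: 0.20 × 82 = 16.400
Maximum at age 13 (16.400).

13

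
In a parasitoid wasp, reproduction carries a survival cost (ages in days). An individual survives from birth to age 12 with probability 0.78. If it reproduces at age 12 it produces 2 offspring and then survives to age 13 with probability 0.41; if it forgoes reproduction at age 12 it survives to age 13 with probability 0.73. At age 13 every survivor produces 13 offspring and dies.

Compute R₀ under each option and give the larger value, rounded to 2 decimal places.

7.40

breed at age 12: R₀ = 0.78 × (2 + 0.41 × 13) = 0.78 × 7.3300 = 5.7174
delay to age 13: R₀ = 0.78 × (0.73 × 13) = 0.78 × 9.4900 = 7.4022
Higher: delay to age 13 (7.4022).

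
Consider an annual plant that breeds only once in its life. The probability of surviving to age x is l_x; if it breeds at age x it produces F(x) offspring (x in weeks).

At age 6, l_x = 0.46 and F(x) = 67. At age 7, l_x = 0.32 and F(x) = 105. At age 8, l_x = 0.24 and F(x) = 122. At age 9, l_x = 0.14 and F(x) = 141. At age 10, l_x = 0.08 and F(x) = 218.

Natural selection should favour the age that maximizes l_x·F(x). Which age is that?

7

Expected offspring if breeding at age x = l_x × F(x):
  age 6: 0.46 × 67 = 30.820
  age 7: 0.32 × 105 = 33.600
  age 8: 0.24 × 122 = 29.280
  age 9: 0.14 × 141 = 19.740
  age 10: 0.08 × 218 = 17.440
Maximum at age 7 (33.600).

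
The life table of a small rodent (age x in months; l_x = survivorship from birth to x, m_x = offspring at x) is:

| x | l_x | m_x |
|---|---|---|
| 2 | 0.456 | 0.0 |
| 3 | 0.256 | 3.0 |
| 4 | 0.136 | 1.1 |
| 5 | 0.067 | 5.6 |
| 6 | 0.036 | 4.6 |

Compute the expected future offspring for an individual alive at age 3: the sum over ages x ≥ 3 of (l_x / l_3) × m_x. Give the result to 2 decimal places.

5.70

l_3 = 0.256. Conditional survival from age 3 to x is l_x / l_3.
  x=3: (0.256/0.256) × 3.0 = 3.0000
  x=4: (0.136/0.256) × 1.1 = 0.5844
  x=5: (0.067/0.256) × 5.6 = 1.4656
  x=6: (0.036/0.256) × 4.6 = 0.6469
Sum = 3.0000 + 0.5844 + 1.4656 + 0.6469 = 5.6969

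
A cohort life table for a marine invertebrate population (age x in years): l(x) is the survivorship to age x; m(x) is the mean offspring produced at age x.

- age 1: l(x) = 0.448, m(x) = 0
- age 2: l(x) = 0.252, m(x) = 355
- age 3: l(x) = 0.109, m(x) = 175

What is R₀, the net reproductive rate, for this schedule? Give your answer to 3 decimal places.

R₀ = Σ l(x) m(x):
  age 1: 0.448 × 0 = 0.0000
  age 2: 0.252 × 355 = 89.4600
  age 3: 0.109 × 175 = 19.0750
R₀ = 0.0000 + 89.4600 + 19.0750 = 108.5350

108.535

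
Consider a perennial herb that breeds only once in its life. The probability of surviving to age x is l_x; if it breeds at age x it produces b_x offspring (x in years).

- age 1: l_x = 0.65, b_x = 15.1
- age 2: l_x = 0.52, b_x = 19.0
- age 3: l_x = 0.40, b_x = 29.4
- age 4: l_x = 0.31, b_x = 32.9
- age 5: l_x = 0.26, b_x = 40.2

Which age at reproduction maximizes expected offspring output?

Expected offspring if breeding at age x = l_x × b_x:
  age 1: 0.65 × 15.1 = 9.815
  age 2: 0.52 × 19.0 = 9.880
  age 3: 0.40 × 29.4 = 11.760
  age 4: 0.31 × 32.9 = 10.199
  age 5: 0.26 × 40.2 = 10.452
Maximum at age 3 (11.760).

3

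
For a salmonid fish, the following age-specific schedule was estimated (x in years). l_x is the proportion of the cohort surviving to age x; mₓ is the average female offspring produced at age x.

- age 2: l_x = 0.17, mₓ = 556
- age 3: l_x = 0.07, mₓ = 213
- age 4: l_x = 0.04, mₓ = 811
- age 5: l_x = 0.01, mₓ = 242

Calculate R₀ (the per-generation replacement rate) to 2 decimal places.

144.29

R₀ = Σ l_x mₓ:
  age 2: 0.17 × 556 = 94.5200
  age 3: 0.07 × 213 = 14.9100
  age 4: 0.04 × 811 = 32.4400
  age 5: 0.01 × 242 = 2.4200
R₀ = 94.5200 + 14.9100 + 32.4400 + 2.4200 = 144.2900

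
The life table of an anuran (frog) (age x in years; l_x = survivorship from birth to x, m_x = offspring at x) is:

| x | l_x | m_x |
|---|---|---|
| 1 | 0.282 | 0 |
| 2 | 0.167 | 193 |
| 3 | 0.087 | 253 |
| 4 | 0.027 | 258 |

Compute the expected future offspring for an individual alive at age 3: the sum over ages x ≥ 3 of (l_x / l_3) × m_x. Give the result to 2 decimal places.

333.07

l_3 = 0.087. Conditional survival from age 3 to x is l_x / l_3.
  x=3: (0.087/0.087) × 253 = 253.0000
  x=4: (0.027/0.087) × 258 = 80.0690
Sum = 253.0000 + 80.0690 = 333.0690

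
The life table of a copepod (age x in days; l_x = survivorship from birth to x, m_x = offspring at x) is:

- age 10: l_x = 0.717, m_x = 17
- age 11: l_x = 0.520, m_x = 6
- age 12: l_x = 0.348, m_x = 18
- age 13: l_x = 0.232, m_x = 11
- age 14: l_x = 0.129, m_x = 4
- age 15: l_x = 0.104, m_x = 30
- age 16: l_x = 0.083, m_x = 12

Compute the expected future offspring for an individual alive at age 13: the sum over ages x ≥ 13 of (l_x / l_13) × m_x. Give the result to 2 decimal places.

l_13 = 0.232. Conditional survival from age 13 to x is l_x / l_13.
  x=13: (0.232/0.232) × 11 = 11.0000
  x=14: (0.129/0.232) × 4 = 2.2241
  x=15: (0.104/0.232) × 30 = 13.4483
  x=16: (0.083/0.232) × 12 = 4.2931
Sum = 11.0000 + 2.2241 + 13.4483 + 4.2931 = 30.9655

30.97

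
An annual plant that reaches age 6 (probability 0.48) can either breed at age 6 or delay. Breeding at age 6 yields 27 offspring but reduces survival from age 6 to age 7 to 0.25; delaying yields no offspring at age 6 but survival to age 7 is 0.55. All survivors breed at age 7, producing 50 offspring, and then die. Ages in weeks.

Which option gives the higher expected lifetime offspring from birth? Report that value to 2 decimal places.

breed at age 6: R₀ = 0.48 × (27 + 0.25 × 50) = 0.48 × 39.5000 = 18.9600
delay to age 7: R₀ = 0.48 × (0.55 × 50) = 0.48 × 27.5000 = 13.2000
Higher: breed at age 6 (18.9600).

18.96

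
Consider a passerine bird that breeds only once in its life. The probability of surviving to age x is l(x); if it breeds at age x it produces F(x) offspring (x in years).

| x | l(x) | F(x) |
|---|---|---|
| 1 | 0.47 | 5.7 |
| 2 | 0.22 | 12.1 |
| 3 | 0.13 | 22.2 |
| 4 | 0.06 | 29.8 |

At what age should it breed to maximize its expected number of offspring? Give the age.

Expected offspring if breeding at age x = l(x) × F(x):
  age 1: 0.47 × 5.7 = 2.679
  age 2: 0.22 × 12.1 = 2.662
  age 3: 0.13 × 22.2 = 2.886
  age 4: 0.06 × 29.8 = 1.788
Maximum at age 3 (2.886).

3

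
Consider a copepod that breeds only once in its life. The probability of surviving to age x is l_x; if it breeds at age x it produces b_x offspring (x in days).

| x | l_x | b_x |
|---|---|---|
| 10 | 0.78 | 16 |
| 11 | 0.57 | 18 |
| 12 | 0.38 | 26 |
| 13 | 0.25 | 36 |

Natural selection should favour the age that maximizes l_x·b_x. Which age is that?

10

Expected offspring if breeding at age x = l_x × b_x:
  age 10: 0.78 × 16 = 12.480
  age 11: 0.57 × 18 = 10.260
  age 12: 0.38 × 26 = 9.880
  age 13: 0.25 × 36 = 9.000
Maximum at age 10 (12.480).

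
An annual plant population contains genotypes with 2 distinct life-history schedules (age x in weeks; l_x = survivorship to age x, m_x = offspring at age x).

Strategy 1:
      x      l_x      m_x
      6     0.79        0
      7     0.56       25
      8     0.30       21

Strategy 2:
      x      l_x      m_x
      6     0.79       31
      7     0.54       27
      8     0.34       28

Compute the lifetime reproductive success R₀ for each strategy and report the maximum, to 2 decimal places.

48.59

Strategy 1: R₀ = 0.79×0 + 0.56×25 + 0.30×21 = 20.3000
Strategy 2: R₀ = 0.79×31 + 0.54×27 + 0.34×28 = 48.5900
Highest R₀: strategy 2 with 48.5900.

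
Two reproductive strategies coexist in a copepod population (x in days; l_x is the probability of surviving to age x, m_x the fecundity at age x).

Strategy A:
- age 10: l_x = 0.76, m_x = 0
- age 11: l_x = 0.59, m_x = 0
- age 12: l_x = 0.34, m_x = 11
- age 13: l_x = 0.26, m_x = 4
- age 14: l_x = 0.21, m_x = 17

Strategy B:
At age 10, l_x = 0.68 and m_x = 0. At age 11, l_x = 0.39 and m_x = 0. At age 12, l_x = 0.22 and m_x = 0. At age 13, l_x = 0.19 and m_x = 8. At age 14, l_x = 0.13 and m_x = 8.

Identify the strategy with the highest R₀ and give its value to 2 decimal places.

Strategy A: R₀ = 0.76×0 + 0.59×0 + 0.34×11 + 0.26×4 + 0.21×17 = 8.3500
Strategy B: R₀ = 0.68×0 + 0.39×0 + 0.22×0 + 0.19×8 + 0.13×8 = 2.5600
Highest R₀: strategy A with 8.3500.

8.35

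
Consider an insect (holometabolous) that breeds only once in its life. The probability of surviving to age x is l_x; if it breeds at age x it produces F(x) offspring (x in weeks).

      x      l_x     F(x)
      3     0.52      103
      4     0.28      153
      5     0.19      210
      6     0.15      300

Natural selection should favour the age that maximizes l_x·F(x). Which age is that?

Expected offspring if breeding at age x = l_x × F(x):
  age 3: 0.52 × 103 = 53.560
  age 4: 0.28 × 153 = 42.840
  age 5: 0.19 × 210 = 39.900
  age 6: 0.15 × 300 = 45.000
Maximum at age 3 (53.560).

3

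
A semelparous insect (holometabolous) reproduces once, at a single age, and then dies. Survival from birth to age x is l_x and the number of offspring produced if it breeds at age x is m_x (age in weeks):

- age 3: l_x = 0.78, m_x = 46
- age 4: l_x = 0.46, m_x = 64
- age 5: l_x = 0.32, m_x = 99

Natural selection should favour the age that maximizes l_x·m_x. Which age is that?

3

Expected offspring if breeding at age x = l_x × m_x:
  age 3: 0.78 × 46 = 35.880
  age 4: 0.46 × 64 = 29.440
  age 5: 0.32 × 99 = 31.680
Maximum at age 3 (35.880).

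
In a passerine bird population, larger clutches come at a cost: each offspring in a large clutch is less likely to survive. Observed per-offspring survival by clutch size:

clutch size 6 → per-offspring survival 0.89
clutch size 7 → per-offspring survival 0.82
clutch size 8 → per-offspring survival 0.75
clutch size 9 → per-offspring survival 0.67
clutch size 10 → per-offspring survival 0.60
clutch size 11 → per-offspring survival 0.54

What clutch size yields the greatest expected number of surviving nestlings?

9

Expected surviving nestlings = c × s(c):
  c=6: 6 × 0.89 = 5.340
  c=7: 7 × 0.82 = 5.740
  c=8: 8 × 0.75 = 6.000
  c=9: 9 × 0.67 = 6.030
  c=10: 10 × 0.60 = 6.000
  c=11: 11 × 0.54 = 5.940
Maximum at c = 9 (6.030 surviving nestlings).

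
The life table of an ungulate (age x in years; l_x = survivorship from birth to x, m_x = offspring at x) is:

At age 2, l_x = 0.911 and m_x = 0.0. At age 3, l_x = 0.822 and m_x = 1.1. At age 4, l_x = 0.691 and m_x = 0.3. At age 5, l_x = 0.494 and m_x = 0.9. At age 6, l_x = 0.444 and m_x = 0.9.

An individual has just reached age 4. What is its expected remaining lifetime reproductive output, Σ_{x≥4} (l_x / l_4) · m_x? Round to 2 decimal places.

1.52

l_4 = 0.691. Conditional survival from age 4 to x is l_x / l_4.
  x=4: (0.691/0.691) × 0.3 = 0.3000
  x=5: (0.494/0.691) × 0.9 = 0.6434
  x=6: (0.444/0.691) × 0.9 = 0.5783
Sum = 0.3000 + 0.6434 + 0.5783 = 1.5217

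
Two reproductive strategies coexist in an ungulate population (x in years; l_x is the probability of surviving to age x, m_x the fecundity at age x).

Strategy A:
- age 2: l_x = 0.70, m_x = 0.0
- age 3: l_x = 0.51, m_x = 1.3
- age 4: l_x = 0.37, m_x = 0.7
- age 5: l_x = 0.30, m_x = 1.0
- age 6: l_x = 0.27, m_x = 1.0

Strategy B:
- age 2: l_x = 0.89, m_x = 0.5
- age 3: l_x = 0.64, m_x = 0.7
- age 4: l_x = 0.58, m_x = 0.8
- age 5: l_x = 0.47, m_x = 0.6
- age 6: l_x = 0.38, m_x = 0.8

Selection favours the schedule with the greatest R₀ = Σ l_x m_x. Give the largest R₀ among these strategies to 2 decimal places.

1.94

Strategy A: R₀ = 0.70×0.0 + 0.51×1.3 + 0.37×0.7 + 0.30×1.0 + 0.27×1.0 = 1.4920
Strategy B: R₀ = 0.89×0.5 + 0.64×0.7 + 0.58×0.8 + 0.47×0.6 + 0.38×0.8 = 1.9430
Highest R₀: strategy B with 1.9430.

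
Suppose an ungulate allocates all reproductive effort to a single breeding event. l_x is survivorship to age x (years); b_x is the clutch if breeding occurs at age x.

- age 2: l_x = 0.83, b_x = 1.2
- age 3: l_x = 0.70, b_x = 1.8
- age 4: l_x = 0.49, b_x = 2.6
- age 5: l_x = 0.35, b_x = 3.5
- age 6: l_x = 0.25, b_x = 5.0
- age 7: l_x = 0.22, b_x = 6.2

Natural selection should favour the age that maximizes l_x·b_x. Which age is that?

7

Expected offspring if breeding at age x = l_x × b_x:
  age 2: 0.83 × 1.2 = 0.996
  age 3: 0.70 × 1.8 = 1.260
  age 4: 0.49 × 2.6 = 1.274
  age 5: 0.35 × 3.5 = 1.225
  age 6: 0.25 × 5.0 = 1.250
  age 7: 0.22 × 6.2 = 1.364
Maximum at age 7 (1.364).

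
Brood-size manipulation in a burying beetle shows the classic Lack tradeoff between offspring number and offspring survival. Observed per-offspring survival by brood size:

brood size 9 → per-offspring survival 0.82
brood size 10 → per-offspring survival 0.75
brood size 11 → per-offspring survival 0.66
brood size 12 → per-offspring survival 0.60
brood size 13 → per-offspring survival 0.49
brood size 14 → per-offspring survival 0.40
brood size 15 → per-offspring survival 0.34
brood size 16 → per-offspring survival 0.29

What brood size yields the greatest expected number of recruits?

10

Expected recruits = c × s(c):
  c=9: 9 × 0.82 = 7.380
  c=10: 10 × 0.75 = 7.500
  c=11: 11 × 0.66 = 7.260
  c=12: 12 × 0.60 = 7.200
  c=13: 13 × 0.49 = 6.370
  c=14: 14 × 0.40 = 5.600
  c=15: 15 × 0.34 = 5.100
  c=16: 16 × 0.29 = 4.640
Maximum at c = 10 (7.500 recruits).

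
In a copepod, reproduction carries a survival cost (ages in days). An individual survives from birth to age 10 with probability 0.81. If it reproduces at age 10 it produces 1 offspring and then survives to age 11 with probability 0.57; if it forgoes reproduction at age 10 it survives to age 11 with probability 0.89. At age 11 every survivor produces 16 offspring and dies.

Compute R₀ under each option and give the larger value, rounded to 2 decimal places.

11.53

breed at age 10: R₀ = 0.81 × (1 + 0.57 × 16) = 0.81 × 10.1200 = 8.1972
delay to age 11: R₀ = 0.81 × (0.89 × 16) = 0.81 × 14.2400 = 11.5344
Higher: delay to age 11 (11.5344).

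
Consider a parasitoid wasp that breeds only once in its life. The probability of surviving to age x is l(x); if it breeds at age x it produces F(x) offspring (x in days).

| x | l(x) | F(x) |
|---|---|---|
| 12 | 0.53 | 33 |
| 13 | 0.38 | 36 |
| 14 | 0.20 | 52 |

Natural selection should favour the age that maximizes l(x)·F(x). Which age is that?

12

Expected offspring if breeding at age x = l(x) × F(x):
  age 12: 0.53 × 33 = 17.490
  age 13: 0.38 × 36 = 13.680
  age 14: 0.20 × 52 = 10.400
Maximum at age 12 (17.490).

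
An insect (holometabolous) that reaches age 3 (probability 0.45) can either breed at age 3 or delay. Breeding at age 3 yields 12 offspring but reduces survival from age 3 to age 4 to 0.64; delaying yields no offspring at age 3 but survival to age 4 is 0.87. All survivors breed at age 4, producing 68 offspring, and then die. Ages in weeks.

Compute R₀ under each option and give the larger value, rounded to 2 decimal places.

breed at age 3: R₀ = 0.45 × (12 + 0.64 × 68) = 0.45 × 55.5200 = 24.9840
delay to age 4: R₀ = 0.45 × (0.87 × 68) = 0.45 × 59.1600 = 26.6220
Higher: delay to age 4 (26.6220).

26.62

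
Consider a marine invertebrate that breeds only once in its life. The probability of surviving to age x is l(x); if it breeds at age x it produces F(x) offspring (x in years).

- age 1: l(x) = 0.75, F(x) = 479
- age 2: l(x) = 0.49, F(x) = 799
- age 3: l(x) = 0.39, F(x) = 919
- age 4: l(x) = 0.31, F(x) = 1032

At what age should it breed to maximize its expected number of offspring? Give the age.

2

Expected offspring if breeding at age x = l(x) × F(x):
  age 1: 0.75 × 479 = 359.250
  age 2: 0.49 × 799 = 391.510
  age 3: 0.39 × 919 = 358.410
  age 4: 0.31 × 1032 = 319.920
Maximum at age 2 (391.510).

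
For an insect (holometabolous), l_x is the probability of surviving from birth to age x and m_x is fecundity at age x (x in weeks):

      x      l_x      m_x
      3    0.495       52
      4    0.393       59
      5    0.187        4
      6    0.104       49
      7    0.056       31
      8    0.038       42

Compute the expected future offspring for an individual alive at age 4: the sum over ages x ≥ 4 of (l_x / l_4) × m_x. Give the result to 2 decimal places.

l_4 = 0.393. Conditional survival from age 4 to x is l_x / l_4.
  x=4: (0.393/0.393) × 59 = 59.0000
  x=5: (0.187/0.393) × 4 = 1.9033
  x=6: (0.104/0.393) × 49 = 12.9669
  x=7: (0.056/0.393) × 31 = 4.4173
  x=8: (0.038/0.393) × 42 = 4.0611
Sum = 59.0000 + 1.9033 + 12.9669 + 4.4173 + 4.0611 = 82.3486

82.35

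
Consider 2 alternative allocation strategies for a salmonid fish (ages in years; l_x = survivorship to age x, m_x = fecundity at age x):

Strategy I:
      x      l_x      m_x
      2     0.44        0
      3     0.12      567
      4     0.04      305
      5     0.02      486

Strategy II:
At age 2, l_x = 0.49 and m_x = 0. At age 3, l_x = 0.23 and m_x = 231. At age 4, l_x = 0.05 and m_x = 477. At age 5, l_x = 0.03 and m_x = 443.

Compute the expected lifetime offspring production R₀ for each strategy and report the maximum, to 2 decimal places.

Strategy I: R₀ = 0.44×0 + 0.12×567 + 0.04×305 + 0.02×486 = 89.9600
Strategy II: R₀ = 0.49×0 + 0.23×231 + 0.05×477 + 0.03×443 = 90.2700
Highest R₀: strategy II with 90.2700.

90.27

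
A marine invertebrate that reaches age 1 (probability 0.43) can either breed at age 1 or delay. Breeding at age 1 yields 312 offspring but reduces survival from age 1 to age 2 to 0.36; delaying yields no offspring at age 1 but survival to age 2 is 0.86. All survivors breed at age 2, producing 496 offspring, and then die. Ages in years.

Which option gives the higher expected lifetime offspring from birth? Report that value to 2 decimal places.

breed at age 1: R₀ = 0.43 × (312 + 0.36 × 496) = 0.43 × 490.5600 = 210.9408
delay to age 2: R₀ = 0.43 × (0.86 × 496) = 0.43 × 426.5600 = 183.4208
Higher: breed at age 1 (210.9408).

210.94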